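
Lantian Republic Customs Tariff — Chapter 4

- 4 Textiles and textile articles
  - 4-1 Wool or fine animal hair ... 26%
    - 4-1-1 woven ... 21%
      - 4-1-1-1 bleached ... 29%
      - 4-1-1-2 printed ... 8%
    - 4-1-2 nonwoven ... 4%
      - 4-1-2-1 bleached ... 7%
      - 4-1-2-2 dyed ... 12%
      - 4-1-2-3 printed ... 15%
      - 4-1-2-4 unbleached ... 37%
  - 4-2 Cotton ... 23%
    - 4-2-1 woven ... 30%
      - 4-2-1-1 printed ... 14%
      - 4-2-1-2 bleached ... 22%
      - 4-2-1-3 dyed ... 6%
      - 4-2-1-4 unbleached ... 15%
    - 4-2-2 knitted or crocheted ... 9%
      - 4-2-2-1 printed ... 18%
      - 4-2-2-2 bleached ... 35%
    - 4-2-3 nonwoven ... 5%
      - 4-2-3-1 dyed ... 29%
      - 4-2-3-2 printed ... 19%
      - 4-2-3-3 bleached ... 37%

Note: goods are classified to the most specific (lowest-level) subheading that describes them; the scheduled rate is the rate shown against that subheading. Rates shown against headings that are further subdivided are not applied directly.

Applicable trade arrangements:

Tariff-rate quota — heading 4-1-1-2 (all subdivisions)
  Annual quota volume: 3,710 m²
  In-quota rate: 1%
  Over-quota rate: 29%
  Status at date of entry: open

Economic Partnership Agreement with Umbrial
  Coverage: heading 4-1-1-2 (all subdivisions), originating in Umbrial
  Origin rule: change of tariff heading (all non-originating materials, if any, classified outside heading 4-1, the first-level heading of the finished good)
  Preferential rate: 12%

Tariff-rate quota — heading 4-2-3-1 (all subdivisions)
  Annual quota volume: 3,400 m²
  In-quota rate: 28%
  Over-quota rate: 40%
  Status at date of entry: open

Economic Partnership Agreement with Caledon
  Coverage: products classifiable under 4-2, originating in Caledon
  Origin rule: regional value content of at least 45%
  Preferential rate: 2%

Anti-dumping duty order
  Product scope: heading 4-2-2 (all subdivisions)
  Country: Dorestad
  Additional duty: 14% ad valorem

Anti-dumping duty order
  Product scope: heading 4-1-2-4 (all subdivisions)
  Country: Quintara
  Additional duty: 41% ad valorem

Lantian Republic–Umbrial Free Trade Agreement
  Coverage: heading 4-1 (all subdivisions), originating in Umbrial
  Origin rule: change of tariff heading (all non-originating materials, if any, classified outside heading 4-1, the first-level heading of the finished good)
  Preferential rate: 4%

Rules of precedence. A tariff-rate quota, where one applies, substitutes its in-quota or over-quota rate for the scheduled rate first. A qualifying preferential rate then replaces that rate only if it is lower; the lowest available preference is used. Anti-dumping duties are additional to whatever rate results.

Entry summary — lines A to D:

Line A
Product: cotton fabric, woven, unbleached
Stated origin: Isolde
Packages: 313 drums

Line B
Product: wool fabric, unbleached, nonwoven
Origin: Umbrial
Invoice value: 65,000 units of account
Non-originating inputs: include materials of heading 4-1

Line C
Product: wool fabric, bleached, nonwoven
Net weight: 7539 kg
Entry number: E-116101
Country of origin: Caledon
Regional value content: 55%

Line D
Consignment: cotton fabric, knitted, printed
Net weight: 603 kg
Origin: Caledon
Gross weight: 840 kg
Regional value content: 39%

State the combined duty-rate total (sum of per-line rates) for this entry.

77%

Line A: cotton → 4-2; woven → 4-2-1; unbleached → 4-2-1-4. Scheduled 15%. No special measure applies. → 15%.
Line B: wool → 4-1; nonwoven → 4-1-2; unbleached → 4-1-2-4. Scheduled 37%. Umbrial agreement on 4-1-1-2: 4-1-2-4 not covered; Umbrial agreement on 4-1: CTH not met. → 37%.
Line C: wool → 4-1; nonwoven → 4-1-2; bleached → 4-1-2-1. Scheduled 7%. Caledon agreement on 4-2: 4-1-2-1 not covered. → 7%.
Line D: cotton → 4-2; knitted → 4-2-2; printed → 4-2-2-1. Scheduled 18%. Caledon agreement on 4-2: RVC < 45%. → 18%.
Sum: 15% + 37% + 7% + 18% = 77%.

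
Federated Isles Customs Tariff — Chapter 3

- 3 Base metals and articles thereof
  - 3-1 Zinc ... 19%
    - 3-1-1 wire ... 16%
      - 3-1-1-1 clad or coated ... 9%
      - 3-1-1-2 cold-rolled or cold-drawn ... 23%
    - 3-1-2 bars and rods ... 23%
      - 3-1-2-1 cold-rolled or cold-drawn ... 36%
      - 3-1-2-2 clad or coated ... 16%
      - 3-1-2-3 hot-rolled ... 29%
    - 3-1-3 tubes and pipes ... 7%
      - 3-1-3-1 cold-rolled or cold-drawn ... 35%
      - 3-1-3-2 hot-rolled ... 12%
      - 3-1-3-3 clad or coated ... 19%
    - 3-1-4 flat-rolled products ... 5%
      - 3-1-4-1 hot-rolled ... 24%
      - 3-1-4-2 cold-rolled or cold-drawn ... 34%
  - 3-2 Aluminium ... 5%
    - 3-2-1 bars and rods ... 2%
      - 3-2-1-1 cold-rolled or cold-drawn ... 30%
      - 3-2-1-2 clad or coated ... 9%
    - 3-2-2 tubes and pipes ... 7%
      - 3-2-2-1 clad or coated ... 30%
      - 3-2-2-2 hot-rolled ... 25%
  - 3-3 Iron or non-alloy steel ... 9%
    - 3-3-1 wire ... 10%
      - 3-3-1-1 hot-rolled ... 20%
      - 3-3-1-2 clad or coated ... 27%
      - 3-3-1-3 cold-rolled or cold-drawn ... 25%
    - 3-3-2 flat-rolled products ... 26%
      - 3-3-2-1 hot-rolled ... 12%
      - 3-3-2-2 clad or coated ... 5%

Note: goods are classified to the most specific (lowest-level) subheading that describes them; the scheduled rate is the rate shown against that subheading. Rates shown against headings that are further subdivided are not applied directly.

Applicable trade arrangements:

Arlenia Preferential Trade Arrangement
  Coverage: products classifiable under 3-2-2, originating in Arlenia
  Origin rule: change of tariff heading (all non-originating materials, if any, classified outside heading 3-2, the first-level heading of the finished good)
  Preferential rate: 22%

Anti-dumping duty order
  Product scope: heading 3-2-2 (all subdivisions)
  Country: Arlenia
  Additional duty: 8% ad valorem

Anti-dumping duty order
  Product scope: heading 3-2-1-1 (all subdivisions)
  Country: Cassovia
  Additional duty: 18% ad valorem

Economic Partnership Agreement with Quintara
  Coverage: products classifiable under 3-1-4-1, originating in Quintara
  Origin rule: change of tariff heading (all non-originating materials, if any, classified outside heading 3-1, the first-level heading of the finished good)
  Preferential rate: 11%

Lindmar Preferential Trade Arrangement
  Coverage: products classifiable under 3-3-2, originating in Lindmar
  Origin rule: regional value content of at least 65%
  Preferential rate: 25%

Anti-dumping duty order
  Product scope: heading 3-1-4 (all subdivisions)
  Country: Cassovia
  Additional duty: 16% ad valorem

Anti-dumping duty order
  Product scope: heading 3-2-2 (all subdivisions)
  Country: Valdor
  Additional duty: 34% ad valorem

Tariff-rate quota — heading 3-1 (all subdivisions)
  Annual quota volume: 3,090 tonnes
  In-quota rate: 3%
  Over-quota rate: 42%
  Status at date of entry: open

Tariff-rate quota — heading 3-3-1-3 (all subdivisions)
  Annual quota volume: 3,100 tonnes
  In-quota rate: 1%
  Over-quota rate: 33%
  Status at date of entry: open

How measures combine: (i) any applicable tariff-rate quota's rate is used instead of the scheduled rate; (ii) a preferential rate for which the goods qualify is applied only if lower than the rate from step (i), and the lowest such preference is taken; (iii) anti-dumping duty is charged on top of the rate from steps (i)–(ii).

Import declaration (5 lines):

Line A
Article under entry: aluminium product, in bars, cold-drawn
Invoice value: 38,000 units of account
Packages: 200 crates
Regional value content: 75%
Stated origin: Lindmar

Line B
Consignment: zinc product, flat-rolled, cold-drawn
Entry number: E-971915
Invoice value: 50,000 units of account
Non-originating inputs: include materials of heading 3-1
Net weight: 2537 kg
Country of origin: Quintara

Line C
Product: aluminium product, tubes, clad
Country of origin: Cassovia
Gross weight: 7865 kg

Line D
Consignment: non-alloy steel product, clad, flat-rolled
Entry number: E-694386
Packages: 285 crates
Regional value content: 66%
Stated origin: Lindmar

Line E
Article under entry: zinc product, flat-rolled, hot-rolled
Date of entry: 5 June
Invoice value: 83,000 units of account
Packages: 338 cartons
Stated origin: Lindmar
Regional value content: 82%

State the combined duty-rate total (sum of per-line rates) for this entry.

71%

Line A: aluminium → 3-2; in bars → 3-2-1; cold-drawn → 3-2-1-1. Scheduled 30%. Lindmar agreement on 3-3-2: 3-2-1-1 not covered. → 30%.
Line B: zinc → 3-1; flat-rolled → 3-1-4; cold-drawn → 3-1-4-2. Scheduled 34%. quota on 3-1 open → in-quota 3%; Quintara agreement on 3-1-4-1: 3-1-4-2 not covered. → 3%.
Line C: aluminium → 3-2; tubes → 3-2-2; clad → 3-2-2-1. Scheduled 30%. No special measure applies. → 30%.
Line D: non-alloy steel → 3-3; flat-rolled → 3-3-2; clad → 3-3-2-2. Scheduled 5%. Lindmar agreement on 3-3-2: RVC ≥ 65% → 25% available; preference 25% not lower than 5% → no reduction. → 5%.
Line E: zinc → 3-1; flat-rolled → 3-1-4; hot-rolled → 3-1-4-1. Scheduled 24%. quota on 3-1 open → in-quota 3%; Lindmar agreement on 3-3-2: 3-1-4-1 not covered. → 3%.
Sum: 30% + 3% + 30% + 5% + 3% = 71%.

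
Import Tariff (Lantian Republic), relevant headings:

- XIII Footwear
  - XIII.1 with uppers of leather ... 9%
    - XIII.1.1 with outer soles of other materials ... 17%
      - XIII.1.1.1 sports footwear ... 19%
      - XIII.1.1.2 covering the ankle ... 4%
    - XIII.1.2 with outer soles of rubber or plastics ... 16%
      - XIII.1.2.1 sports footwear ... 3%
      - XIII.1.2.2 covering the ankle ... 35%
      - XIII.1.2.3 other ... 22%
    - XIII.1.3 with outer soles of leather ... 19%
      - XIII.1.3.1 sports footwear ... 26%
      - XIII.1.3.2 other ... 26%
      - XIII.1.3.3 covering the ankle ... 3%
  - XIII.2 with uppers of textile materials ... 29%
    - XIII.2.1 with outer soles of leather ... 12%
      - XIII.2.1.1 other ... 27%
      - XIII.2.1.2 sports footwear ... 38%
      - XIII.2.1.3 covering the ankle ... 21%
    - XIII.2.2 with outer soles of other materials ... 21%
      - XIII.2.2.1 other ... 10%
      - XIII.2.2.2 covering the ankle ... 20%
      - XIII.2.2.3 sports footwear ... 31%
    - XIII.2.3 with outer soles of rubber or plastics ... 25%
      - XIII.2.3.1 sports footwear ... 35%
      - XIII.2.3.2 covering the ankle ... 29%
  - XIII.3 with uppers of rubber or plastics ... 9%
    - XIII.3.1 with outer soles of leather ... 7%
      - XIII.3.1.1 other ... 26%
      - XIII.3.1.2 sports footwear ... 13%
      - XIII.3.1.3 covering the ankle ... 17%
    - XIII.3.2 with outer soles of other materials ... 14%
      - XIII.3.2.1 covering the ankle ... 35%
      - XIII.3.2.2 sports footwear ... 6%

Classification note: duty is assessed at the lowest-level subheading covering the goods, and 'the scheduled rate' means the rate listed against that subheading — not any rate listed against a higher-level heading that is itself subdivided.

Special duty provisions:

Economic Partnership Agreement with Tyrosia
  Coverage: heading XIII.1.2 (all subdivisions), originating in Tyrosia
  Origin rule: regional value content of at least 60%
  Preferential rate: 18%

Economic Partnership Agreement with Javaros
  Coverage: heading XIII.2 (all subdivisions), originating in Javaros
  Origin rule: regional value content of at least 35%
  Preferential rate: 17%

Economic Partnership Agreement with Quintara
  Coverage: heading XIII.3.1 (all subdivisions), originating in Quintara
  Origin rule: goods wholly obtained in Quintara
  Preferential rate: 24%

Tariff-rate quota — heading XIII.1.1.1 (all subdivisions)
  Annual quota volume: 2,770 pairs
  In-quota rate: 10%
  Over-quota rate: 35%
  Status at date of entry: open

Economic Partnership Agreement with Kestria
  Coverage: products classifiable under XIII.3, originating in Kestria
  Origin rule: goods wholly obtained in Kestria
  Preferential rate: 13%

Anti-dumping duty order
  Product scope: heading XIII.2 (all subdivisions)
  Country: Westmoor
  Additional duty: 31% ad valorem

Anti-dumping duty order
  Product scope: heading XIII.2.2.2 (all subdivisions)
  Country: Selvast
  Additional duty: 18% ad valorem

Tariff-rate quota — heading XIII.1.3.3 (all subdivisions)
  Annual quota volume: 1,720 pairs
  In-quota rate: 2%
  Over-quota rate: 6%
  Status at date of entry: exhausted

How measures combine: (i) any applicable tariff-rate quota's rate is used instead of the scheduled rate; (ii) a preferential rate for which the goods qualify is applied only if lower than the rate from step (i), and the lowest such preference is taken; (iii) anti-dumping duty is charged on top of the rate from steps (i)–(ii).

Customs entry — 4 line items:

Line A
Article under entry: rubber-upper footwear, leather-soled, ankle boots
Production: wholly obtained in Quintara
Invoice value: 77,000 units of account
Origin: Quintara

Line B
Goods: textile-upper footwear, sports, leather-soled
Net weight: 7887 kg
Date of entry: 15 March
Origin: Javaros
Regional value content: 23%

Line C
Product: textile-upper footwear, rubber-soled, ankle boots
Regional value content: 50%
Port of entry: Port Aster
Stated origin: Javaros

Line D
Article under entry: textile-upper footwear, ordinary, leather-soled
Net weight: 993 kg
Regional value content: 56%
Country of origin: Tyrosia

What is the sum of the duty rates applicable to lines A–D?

99%

Line A: rubber-upper → XIII.3; leather-soled → XIII.3.1; ankle boots → XIII.3.1.3. Scheduled 17%. Quintara agreement on XIII.3.1: wholly obtained → 24% available; preference 24% not lower than 17% → no reduction. → 17%.
Line B: textile-upper → XIII.2; leather-soled → XIII.2.1; sports → XIII.2.1.2. Scheduled 38%. Javaros agreement on XIII.2: RVC < 35%. → 38%.
Line C: textile-upper → XIII.2; rubber-soled → XIII.2.3; ankle boots → XIII.2.3.2. Scheduled 29%. Javaros agreement on XIII.2: RVC ≥ 35% → 17% available; preferential 17%. → 17%.
Line D: textile-upper → XIII.2; leather-soled → XIII.2.1; ordinary → XIII.2.1.1. Scheduled 27%. Tyrosia agreement on XIII.1.2: XIII.2.1.1 not covered. → 27%.
Sum: 17% + 38% + 17% + 27% = 99%.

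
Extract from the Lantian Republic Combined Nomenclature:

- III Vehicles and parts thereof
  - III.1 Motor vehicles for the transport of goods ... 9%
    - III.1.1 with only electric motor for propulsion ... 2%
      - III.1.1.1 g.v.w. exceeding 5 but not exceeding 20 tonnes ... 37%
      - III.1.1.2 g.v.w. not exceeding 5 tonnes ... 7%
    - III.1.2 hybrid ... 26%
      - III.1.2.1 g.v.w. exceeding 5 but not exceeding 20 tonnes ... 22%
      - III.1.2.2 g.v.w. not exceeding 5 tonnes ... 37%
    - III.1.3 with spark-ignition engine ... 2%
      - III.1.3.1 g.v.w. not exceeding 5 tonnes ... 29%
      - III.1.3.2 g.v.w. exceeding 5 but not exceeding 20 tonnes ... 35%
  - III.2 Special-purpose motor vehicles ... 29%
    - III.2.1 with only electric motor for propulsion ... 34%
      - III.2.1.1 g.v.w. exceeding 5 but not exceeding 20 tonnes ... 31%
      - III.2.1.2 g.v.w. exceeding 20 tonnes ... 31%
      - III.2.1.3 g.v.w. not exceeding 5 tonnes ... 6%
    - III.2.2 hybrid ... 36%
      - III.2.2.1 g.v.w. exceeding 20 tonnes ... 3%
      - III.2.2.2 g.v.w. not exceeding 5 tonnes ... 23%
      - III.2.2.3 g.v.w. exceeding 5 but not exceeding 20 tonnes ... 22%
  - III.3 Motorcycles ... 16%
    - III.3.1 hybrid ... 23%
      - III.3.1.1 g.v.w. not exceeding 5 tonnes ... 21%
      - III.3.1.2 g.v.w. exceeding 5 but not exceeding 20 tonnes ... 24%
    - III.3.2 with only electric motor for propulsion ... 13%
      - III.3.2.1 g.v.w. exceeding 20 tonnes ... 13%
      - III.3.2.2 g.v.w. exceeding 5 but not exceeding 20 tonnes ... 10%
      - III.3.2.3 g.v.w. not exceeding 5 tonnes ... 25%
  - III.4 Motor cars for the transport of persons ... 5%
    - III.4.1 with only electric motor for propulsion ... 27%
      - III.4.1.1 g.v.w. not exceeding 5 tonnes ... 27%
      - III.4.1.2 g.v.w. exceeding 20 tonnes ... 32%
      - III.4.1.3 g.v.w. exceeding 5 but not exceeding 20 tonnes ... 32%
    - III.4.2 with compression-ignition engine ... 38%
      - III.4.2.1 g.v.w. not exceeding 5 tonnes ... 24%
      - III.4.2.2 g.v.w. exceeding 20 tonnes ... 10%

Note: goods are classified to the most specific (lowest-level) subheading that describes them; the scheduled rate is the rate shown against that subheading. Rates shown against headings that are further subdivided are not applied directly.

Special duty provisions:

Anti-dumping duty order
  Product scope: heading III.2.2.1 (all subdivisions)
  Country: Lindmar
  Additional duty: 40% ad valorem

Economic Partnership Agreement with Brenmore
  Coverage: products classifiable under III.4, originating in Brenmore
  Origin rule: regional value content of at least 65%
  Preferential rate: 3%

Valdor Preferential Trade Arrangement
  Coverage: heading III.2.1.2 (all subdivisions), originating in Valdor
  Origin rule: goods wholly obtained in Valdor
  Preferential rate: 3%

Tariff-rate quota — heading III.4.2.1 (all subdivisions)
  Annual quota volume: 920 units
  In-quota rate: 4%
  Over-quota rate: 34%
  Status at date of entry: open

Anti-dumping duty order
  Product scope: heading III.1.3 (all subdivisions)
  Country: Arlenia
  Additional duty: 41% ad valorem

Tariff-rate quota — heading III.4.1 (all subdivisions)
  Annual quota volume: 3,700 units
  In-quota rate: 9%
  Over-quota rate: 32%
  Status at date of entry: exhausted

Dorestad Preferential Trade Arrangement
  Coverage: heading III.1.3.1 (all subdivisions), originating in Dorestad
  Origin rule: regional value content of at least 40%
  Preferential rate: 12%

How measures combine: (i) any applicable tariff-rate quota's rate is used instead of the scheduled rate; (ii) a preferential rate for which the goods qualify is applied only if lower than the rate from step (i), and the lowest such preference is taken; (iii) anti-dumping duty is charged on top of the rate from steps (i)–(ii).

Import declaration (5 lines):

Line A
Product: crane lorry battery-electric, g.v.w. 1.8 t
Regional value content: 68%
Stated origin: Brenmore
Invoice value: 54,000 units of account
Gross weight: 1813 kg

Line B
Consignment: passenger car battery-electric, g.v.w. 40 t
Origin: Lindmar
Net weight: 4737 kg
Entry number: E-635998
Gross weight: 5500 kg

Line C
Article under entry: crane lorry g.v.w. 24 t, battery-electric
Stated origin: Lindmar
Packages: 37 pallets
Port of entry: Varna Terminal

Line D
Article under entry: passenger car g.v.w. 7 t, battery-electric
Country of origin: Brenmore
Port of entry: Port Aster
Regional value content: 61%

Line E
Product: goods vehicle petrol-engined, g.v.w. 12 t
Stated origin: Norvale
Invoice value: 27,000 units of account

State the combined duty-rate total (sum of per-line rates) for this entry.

Line A: crane lorry → III.2; battery-electric → III.2.1; g.v.w. 1.8 t → III.2.1.3. Scheduled 6%. Brenmore agreement on III.4: III.2.1.3 not covered. → 6%.
Line B: passenger car → III.4; battery-electric → III.4.1; g.v.w. 40 t → III.4.1.2. Scheduled 32%. quota on III.4.1 exhausted → over-quota 32%. → 32%.
Line C: crane lorry → III.2; battery-electric → III.2.1; g.v.w. 24 t → III.2.1.2. Scheduled 31%. No special measure applies. → 31%.
Line D: passenger car → III.4; battery-electric → III.4.1; g.v.w. 7 t → III.4.1.3. Scheduled 32%. quota on III.4.1 exhausted → over-quota 32%; Brenmore agreement on III.4: RVC < 65%. → 32%.
Line E: goods vehicle → III.1; petrol-engined → III.1.3; g.v.w. 12 t → III.1.3.2. Scheduled 35%. No special measure applies. → 35%.
Sum: 6% + 32% + 31% + 32% + 35% = 136%.

136%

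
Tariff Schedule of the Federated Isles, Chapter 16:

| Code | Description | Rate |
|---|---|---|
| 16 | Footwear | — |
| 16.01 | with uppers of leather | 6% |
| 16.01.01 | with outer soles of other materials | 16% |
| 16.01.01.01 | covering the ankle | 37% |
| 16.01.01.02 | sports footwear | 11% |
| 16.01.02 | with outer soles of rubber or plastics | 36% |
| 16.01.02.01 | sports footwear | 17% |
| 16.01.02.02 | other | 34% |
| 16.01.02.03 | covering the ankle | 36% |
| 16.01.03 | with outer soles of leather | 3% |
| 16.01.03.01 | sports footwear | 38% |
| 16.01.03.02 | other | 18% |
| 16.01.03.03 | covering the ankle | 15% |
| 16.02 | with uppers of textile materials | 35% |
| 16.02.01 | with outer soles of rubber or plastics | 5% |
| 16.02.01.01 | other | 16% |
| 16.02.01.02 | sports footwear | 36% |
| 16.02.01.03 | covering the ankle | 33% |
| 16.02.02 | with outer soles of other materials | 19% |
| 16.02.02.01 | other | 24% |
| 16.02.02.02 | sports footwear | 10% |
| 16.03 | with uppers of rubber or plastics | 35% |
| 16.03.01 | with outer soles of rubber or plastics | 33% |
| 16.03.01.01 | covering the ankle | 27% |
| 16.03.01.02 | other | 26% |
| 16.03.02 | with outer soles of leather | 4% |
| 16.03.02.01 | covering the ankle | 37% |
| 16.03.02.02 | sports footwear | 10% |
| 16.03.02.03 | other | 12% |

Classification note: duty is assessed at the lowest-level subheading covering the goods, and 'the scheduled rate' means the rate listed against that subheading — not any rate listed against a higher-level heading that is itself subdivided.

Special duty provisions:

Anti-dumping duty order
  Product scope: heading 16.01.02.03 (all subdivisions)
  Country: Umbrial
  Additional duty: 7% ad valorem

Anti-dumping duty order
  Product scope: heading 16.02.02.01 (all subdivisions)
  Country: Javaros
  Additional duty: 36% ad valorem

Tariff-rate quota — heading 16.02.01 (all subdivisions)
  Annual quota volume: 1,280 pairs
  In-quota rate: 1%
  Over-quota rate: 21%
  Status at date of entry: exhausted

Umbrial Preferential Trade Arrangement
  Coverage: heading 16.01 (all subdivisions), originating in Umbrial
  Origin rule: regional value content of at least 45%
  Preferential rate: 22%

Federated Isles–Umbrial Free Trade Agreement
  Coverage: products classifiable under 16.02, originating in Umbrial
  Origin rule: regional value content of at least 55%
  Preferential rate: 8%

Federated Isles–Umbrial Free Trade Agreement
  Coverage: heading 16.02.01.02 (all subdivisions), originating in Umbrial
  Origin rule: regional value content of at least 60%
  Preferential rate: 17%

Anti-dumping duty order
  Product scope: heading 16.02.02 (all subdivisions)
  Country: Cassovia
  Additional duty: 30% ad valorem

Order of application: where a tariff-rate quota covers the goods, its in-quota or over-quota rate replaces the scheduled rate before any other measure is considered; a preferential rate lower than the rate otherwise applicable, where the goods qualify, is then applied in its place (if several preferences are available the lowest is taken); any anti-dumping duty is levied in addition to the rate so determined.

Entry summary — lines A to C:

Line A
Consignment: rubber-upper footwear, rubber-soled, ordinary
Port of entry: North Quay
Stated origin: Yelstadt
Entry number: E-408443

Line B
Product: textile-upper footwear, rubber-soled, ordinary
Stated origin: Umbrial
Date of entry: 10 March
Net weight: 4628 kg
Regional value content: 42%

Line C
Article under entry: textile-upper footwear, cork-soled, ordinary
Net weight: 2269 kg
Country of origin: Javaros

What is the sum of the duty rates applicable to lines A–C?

107%

Line A: rubber-upper → 16.03; rubber-soled → 16.03.01; ordinary → 16.03.01.02. Scheduled 26%. No special measure applies. → 26%.
Line B: textile-upper → 16.02; rubber-soled → 16.02.01; ordinary → 16.02.01.01. Scheduled 16%. quota on 16.02.01 exhausted → over-quota 21%; Umbrial agreement on 16.01: 16.02.01.01 not covered; Umbrial agreement on 16.02: RVC < 55%; Umbrial agreement on 16.02.01.02: 16.02.01.01 not covered. → 21%.
Line C: textile-upper → 16.02; cork-soled → 16.02.02; ordinary → 16.02.02.01. Scheduled 24%. anti-dumping (Javaros, 16.02.02.01): +36%; total 24% + 36% = 60%. → 60%.
Sum: 26% + 21% + 60% = 107%.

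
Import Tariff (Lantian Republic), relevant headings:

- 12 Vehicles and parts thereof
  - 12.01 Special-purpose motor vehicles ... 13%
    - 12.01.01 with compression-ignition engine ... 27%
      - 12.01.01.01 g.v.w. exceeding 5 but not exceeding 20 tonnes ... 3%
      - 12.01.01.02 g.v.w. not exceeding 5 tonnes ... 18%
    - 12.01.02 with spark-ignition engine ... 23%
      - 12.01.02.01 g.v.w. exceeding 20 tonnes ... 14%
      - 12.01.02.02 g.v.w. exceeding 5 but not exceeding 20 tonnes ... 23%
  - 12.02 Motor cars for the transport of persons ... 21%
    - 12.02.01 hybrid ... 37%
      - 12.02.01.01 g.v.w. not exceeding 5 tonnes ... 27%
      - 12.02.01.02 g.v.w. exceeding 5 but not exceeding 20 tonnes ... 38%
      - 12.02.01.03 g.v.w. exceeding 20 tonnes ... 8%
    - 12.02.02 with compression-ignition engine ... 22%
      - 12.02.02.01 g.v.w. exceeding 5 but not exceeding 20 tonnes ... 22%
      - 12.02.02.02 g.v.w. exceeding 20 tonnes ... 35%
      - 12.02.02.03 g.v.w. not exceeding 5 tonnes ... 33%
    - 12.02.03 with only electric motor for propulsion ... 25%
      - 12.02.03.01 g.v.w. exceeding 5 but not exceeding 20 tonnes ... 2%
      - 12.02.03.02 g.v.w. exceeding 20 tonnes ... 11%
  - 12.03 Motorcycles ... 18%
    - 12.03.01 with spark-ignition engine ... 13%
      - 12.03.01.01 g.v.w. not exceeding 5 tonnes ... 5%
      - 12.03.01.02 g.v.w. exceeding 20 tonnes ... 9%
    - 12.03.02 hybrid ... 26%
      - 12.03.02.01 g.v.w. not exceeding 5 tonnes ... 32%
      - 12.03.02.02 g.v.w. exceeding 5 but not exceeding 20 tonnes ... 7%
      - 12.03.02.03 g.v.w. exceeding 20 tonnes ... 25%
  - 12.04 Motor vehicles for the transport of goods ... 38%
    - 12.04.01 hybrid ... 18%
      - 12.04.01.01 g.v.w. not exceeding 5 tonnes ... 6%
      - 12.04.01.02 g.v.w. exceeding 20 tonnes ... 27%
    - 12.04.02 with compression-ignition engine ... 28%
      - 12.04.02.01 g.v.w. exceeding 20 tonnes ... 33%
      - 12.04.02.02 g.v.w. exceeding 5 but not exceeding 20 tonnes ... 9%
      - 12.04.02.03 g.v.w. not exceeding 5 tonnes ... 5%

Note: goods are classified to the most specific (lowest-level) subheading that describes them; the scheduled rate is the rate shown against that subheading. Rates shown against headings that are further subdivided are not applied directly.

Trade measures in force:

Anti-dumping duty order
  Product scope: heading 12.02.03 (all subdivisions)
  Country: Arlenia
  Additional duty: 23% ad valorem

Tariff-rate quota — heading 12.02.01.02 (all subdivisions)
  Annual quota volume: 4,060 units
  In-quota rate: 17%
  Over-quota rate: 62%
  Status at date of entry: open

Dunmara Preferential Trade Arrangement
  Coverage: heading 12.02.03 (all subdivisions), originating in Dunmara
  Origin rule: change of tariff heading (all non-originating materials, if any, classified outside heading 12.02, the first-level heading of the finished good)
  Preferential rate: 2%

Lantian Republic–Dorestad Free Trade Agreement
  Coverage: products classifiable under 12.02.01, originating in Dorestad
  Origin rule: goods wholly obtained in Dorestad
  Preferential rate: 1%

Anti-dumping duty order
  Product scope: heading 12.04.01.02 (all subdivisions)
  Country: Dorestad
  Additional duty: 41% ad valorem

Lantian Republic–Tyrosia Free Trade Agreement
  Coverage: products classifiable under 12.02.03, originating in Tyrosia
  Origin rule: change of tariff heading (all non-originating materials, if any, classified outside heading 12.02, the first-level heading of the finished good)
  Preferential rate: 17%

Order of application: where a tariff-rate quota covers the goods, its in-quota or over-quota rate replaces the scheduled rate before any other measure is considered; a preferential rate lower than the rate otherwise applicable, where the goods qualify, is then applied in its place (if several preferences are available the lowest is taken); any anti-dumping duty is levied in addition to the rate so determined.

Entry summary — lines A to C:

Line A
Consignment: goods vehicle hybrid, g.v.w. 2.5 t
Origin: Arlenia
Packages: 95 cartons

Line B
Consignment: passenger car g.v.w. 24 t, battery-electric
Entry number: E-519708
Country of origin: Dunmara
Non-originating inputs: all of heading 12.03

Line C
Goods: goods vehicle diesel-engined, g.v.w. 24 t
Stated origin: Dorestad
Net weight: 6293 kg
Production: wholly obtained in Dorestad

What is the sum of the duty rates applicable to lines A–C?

Line A: goods vehicle → 12.04; hybrid → 12.04.01; g.v.w. 2.5 t → 12.04.01.01. Scheduled 6%. No special measure applies. → 6%.
Line B: passenger car → 12.02; battery-electric → 12.02.03; g.v.w. 24 t → 12.02.03.02. Scheduled 11%. Dunmara agreement on 12.02.03: CTH met → 2% available; preferential 2%. → 2%.
Line C: goods vehicle → 12.04; diesel-engined → 12.04.02; g.v.w. 24 t → 12.04.02.01. Scheduled 33%. Dorestad agreement on 12.02.01: 12.04.02.01 not covered. → 33%.
Sum: 6% + 2% + 33% = 41%.

41%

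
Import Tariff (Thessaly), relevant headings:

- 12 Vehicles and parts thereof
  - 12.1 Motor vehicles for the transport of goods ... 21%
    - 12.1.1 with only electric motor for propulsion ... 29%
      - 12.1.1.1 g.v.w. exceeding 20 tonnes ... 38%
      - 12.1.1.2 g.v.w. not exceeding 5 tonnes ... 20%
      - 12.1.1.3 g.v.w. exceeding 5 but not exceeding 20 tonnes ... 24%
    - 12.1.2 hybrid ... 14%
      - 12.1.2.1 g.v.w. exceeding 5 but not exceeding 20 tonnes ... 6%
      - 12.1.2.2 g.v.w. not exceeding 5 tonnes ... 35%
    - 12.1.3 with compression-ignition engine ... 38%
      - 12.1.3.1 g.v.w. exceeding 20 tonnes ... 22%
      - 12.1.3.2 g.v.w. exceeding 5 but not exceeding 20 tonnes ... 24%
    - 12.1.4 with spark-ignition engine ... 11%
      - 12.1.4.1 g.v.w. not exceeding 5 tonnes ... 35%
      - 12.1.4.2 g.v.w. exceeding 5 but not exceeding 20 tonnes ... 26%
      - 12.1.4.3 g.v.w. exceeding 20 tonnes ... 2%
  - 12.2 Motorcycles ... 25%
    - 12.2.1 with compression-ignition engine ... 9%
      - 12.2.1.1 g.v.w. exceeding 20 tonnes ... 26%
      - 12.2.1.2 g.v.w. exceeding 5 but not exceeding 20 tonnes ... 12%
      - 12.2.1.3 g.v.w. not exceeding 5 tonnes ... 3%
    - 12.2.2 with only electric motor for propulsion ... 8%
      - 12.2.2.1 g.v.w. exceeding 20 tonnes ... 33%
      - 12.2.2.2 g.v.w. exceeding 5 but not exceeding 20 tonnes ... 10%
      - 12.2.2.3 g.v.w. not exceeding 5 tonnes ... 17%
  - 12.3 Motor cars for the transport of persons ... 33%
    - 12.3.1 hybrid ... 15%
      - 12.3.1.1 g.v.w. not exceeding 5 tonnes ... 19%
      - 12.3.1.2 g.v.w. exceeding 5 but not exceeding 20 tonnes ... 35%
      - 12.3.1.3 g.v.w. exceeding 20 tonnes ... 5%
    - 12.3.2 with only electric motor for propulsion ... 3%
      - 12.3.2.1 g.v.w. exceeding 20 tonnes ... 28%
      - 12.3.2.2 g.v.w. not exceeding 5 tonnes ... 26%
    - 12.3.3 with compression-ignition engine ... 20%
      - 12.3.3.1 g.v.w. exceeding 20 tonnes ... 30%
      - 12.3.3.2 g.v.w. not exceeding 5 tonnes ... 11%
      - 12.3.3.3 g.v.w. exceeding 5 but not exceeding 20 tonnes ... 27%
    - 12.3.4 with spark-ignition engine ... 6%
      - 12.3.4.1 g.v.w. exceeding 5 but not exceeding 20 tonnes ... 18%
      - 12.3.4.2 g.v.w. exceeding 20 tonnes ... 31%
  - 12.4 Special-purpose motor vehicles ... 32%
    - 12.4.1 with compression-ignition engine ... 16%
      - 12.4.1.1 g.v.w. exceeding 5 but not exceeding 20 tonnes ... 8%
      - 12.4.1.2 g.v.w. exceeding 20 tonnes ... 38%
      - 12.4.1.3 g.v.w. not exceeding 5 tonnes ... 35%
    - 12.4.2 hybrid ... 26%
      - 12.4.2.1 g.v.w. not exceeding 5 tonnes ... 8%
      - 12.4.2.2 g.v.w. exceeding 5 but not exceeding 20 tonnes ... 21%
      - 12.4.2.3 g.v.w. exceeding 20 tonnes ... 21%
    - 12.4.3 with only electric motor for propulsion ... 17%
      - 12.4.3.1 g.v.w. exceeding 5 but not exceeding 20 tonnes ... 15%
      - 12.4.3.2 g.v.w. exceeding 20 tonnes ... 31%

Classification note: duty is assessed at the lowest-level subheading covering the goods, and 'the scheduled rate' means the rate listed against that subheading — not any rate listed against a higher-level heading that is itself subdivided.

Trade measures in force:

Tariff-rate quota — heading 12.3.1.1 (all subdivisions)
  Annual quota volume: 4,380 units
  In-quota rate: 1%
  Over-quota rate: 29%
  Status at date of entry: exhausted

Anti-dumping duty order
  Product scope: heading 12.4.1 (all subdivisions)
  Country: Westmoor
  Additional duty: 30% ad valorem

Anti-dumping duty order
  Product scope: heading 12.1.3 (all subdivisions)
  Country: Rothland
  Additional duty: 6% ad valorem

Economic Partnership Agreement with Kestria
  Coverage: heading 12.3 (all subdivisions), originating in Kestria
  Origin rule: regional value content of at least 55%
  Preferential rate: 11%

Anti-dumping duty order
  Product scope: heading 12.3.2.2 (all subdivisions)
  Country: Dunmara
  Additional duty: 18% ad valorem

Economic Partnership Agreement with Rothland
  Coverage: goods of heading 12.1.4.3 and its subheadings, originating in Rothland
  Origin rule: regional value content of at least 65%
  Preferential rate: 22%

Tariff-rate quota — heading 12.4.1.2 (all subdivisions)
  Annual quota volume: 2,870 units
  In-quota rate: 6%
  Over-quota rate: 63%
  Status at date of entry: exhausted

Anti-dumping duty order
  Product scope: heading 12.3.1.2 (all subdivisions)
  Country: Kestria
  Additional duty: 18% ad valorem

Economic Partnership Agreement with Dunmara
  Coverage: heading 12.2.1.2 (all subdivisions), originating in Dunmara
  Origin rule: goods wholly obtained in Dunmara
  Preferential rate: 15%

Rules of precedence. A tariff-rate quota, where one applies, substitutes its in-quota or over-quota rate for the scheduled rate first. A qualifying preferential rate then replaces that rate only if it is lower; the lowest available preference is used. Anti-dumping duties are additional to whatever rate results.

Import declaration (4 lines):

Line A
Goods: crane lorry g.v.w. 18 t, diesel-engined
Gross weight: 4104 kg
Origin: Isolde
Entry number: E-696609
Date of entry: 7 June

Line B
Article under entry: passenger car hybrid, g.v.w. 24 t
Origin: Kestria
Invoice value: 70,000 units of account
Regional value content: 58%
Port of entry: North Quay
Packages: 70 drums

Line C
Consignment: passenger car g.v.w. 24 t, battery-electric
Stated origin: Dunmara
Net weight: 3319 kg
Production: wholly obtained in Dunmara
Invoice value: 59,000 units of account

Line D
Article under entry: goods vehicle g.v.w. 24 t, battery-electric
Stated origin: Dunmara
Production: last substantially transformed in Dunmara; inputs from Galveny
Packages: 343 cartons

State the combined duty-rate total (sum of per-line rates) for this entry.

Line A: crane lorry → 12.4; diesel-engined → 12.4.1; g.v.w. 18 t → 12.4.1.1. Scheduled 8%. No special measure applies. → 8%.
Line B: passenger car → 12.3; hybrid → 12.3.1; g.v.w. 24 t → 12.3.1.3. Scheduled 5%. Kestria agreement on 12.3: RVC ≥ 55% → 11% available; preference 11% not lower than 5% → no reduction. → 5%.
Line C: passenger car → 12.3; battery-electric → 12.3.2; g.v.w. 24 t → 12.3.2.1. Scheduled 28%. Dunmara agreement on 12.2.1.2: 12.3.2.1 not covered. → 28%.
Line D: goods vehicle → 12.1; battery-electric → 12.1.1; g.v.w. 24 t → 12.1.1.1. Scheduled 38%. Dunmara agreement on 12.2.1.2: 12.1.1.1 not covered. → 38%.
Sum: 8% + 5% + 28% + 38% = 79%.

79%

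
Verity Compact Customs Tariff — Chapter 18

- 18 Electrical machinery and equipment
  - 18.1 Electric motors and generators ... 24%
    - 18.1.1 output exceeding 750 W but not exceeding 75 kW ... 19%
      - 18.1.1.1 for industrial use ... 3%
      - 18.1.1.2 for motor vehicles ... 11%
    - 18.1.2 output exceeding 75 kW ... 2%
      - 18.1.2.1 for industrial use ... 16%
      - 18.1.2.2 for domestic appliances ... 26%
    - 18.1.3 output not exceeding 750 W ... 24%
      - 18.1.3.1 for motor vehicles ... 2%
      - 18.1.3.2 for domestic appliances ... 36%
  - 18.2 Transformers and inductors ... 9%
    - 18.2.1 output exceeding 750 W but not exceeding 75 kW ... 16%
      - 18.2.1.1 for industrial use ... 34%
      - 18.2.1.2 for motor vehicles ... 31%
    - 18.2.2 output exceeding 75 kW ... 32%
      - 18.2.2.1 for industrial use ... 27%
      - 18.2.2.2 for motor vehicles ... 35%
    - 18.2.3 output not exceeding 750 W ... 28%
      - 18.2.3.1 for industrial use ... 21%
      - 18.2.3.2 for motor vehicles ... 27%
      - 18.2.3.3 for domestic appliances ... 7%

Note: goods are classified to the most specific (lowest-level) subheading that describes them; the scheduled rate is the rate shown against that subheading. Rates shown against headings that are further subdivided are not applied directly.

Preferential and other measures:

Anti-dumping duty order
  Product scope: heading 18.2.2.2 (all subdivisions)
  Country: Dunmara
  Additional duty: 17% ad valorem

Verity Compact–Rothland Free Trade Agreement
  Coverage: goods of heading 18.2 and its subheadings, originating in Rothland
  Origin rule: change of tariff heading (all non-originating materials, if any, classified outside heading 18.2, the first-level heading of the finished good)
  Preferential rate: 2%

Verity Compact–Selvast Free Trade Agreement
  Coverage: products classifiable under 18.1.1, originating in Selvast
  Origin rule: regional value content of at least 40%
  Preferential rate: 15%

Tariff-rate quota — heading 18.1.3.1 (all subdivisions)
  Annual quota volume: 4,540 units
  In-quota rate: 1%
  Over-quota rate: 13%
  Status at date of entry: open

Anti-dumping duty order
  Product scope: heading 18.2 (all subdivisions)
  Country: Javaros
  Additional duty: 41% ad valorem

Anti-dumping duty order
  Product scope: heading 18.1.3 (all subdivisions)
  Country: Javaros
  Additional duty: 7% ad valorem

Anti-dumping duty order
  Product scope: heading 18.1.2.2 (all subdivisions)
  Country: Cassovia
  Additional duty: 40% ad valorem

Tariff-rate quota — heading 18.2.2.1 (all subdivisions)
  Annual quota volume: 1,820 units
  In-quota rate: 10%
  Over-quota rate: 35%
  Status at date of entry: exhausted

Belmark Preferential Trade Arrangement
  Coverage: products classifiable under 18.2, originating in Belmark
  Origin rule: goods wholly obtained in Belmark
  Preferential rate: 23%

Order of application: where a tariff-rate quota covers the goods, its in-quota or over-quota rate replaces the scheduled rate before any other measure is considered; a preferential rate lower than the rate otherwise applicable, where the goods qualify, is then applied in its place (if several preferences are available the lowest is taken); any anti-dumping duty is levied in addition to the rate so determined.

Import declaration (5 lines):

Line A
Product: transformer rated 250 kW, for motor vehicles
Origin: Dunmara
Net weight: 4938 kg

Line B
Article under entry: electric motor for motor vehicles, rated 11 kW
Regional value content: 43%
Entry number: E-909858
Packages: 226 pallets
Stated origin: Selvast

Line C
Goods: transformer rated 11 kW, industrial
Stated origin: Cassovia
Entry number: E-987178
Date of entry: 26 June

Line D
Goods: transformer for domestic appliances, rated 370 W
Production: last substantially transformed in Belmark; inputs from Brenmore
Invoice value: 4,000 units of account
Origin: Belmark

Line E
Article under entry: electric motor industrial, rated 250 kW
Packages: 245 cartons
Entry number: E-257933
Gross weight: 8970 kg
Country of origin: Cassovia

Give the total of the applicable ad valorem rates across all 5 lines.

Line A: transformer → 18.2; rated 250 kW → 18.2.2; for motor vehicles → 18.2.2.2. Scheduled 35%. anti-dumping (Dunmara, 18.2.2.2): +17%; total 35% + 17% = 52%. → 52%.
Line B: electric motor → 18.1; rated 11 kW → 18.1.1; for motor vehicles → 18.1.1.2. Scheduled 11%. Selvast agreement on 18.1.1: RVC ≥ 40% → 15% available; preference 15% not lower than 11% → no reduction. → 11%.
Line C: transformer → 18.2; rated 11 kW → 18.2.1; industrial → 18.2.1.1. Scheduled 34%. No special measure applies. → 34%.
Line D: transformer → 18.2; rated 370 W → 18.2.3; for domestic appliances → 18.2.3.3. Scheduled 7%. Belmark agreement on 18.2: not wholly obtained. → 7%.
Line E: electric motor → 18.1; rated 250 kW → 18.1.2; industrial → 18.1.2.1. Scheduled 16%. No special measure applies. → 16%.
Sum: 52% + 11% + 34% + 7% + 16% = 120%.

120%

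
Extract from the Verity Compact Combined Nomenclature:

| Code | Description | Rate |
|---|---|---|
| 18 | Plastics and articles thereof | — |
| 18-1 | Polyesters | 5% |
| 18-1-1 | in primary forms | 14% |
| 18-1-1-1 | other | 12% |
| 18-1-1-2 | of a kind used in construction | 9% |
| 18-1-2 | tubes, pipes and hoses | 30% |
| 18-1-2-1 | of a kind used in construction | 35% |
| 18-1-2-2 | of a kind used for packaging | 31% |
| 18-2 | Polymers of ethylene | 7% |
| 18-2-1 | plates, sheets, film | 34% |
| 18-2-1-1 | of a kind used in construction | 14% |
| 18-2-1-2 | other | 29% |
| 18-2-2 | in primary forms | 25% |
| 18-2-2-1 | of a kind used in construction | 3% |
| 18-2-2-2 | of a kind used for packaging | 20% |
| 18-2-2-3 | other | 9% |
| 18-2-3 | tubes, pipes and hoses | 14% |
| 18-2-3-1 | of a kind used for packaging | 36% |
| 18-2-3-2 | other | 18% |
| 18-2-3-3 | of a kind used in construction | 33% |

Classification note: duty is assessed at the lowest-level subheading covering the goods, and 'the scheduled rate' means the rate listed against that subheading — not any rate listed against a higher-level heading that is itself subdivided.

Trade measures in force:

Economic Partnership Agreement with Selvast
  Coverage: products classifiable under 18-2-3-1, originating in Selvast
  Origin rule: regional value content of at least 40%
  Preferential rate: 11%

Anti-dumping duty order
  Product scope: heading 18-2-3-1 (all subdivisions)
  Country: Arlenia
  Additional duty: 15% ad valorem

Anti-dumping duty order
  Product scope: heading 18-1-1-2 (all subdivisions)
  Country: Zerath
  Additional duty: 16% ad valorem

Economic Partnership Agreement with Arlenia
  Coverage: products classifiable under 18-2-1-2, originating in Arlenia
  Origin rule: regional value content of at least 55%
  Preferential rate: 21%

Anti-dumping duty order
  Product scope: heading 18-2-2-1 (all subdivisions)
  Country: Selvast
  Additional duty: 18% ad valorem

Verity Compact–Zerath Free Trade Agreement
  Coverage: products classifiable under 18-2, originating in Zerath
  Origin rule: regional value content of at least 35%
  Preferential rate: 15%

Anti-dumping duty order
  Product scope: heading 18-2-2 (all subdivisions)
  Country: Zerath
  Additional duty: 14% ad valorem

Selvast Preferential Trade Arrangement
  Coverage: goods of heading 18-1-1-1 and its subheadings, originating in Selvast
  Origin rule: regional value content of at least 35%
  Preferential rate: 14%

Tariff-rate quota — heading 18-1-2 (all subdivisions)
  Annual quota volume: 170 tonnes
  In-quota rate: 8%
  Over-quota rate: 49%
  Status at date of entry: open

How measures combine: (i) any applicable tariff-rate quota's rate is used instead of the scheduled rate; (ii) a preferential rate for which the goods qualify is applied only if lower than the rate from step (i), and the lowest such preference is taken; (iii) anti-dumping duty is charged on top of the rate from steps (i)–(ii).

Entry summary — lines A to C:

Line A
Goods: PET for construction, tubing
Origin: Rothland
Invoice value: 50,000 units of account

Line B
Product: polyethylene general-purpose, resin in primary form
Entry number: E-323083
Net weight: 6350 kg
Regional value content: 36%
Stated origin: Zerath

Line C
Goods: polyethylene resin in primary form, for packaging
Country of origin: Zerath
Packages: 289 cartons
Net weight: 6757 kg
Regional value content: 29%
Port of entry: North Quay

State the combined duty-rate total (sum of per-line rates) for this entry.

65%

Line A: PET → 18-1; tubing → 18-1-2; for construction → 18-1-2-1. Scheduled 35%. quota on 18-1-2 open → in-quota 8%. → 8%.
Line B: polyethylene → 18-2; resin in primary form → 18-2-2; general-purpose → 18-2-2-3. Scheduled 9%. Zerath agreement on 18-2: RVC ≥ 35% → 15% available; preference 15% not lower than 9% → no reduction; anti-dumping (Zerath, 18-2-2): +14%; total 9% + 14% = 23%. → 23%.
Line C: polyethylene → 18-2; resin in primary form → 18-2-2; for packaging → 18-2-2-2. Scheduled 20%. Zerath agreement on 18-2: RVC < 35%; anti-dumping (Zerath, 18-2-2): +14%; total 20% + 14% = 34%. → 34%.
Sum: 8% + 23% + 34% = 65%.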